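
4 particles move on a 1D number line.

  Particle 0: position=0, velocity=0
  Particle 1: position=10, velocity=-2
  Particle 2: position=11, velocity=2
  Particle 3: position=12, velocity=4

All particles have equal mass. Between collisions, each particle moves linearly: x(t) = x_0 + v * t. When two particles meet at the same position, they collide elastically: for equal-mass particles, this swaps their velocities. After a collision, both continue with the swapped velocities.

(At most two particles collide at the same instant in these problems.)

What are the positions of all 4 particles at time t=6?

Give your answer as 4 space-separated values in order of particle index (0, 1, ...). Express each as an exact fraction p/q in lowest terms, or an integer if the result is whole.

Answer: -2 0 23 36

Derivation:
Collision at t=5: particles 0 and 1 swap velocities; positions: p0=0 p1=0 p2=21 p3=32; velocities now: v0=-2 v1=0 v2=2 v3=4
Advance to t=6 (no further collisions before then); velocities: v0=-2 v1=0 v2=2 v3=4; positions = -2 0 23 36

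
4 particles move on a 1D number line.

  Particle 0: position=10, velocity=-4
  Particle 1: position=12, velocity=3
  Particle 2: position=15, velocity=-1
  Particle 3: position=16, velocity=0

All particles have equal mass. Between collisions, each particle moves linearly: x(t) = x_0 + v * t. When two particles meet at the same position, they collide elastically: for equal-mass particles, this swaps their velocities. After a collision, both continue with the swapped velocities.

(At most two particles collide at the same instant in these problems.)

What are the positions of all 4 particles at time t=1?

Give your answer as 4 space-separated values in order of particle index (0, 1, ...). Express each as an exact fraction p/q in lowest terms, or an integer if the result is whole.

Collision at t=3/4: particles 1 and 2 swap velocities; positions: p0=7 p1=57/4 p2=57/4 p3=16; velocities now: v0=-4 v1=-1 v2=3 v3=0
Advance to t=1 (no further collisions before then); velocities: v0=-4 v1=-1 v2=3 v3=0; positions = 6 14 15 16

Answer: 6 14 15 16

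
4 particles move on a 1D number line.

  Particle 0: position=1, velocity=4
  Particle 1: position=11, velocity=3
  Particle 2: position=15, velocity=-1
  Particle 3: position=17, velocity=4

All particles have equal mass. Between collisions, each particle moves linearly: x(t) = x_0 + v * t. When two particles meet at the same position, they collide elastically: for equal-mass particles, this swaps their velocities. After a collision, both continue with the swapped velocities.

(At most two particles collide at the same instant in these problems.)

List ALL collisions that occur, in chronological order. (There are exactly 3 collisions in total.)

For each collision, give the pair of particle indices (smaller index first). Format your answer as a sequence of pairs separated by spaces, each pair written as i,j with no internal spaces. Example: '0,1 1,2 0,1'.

Answer: 1,2 0,1 1,2

Derivation:
Collision at t=1: particles 1 and 2 swap velocities; positions: p0=5 p1=14 p2=14 p3=21; velocities now: v0=4 v1=-1 v2=3 v3=4
Collision at t=14/5: particles 0 and 1 swap velocities; positions: p0=61/5 p1=61/5 p2=97/5 p3=141/5; velocities now: v0=-1 v1=4 v2=3 v3=4
Collision at t=10: particles 1 and 2 swap velocities; positions: p0=5 p1=41 p2=41 p3=57; velocities now: v0=-1 v1=3 v2=4 v3=4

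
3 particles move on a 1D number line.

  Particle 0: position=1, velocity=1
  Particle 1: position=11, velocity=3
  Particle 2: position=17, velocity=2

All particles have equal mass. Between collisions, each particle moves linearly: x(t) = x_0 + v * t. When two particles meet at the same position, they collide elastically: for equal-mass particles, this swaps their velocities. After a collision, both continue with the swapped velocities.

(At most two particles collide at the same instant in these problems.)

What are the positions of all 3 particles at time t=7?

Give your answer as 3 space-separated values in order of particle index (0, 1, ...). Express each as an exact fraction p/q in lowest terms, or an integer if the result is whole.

Collision at t=6: particles 1 and 2 swap velocities; positions: p0=7 p1=29 p2=29; velocities now: v0=1 v1=2 v2=3
Advance to t=7 (no further collisions before then); velocities: v0=1 v1=2 v2=3; positions = 8 31 32

Answer: 8 31 32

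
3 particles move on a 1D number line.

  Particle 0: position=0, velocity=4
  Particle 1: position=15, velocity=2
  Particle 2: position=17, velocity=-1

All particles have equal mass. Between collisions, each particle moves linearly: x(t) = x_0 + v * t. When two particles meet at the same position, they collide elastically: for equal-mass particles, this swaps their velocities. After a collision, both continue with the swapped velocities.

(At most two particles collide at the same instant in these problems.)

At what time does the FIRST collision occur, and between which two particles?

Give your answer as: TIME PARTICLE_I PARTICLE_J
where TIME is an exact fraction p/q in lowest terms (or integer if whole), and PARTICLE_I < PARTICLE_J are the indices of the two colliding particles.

Pair (0,1): pos 0,15 vel 4,2 -> gap=15, closing at 2/unit, collide at t=15/2
Pair (1,2): pos 15,17 vel 2,-1 -> gap=2, closing at 3/unit, collide at t=2/3
Earliest collision: t=2/3 between 1 and 2

Answer: 2/3 1 2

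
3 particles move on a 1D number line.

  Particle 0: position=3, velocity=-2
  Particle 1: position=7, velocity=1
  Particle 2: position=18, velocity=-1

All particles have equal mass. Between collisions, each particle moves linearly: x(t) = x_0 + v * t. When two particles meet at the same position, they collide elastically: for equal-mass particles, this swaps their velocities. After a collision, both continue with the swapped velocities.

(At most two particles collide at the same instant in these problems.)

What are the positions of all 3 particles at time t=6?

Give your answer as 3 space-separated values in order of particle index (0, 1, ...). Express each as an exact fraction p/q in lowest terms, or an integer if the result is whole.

Answer: -9 12 13

Derivation:
Collision at t=11/2: particles 1 and 2 swap velocities; positions: p0=-8 p1=25/2 p2=25/2; velocities now: v0=-2 v1=-1 v2=1
Advance to t=6 (no further collisions before then); velocities: v0=-2 v1=-1 v2=1; positions = -9 12 13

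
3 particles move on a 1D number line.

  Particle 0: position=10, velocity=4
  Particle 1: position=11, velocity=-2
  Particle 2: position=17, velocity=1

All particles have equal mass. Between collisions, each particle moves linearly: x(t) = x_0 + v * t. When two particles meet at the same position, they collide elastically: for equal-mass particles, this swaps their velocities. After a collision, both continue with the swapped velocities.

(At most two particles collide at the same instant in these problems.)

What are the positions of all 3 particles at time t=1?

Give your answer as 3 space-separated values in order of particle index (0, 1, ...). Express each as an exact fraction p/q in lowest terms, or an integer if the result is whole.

Answer: 9 14 18

Derivation:
Collision at t=1/6: particles 0 and 1 swap velocities; positions: p0=32/3 p1=32/3 p2=103/6; velocities now: v0=-2 v1=4 v2=1
Advance to t=1 (no further collisions before then); velocities: v0=-2 v1=4 v2=1; positions = 9 14 18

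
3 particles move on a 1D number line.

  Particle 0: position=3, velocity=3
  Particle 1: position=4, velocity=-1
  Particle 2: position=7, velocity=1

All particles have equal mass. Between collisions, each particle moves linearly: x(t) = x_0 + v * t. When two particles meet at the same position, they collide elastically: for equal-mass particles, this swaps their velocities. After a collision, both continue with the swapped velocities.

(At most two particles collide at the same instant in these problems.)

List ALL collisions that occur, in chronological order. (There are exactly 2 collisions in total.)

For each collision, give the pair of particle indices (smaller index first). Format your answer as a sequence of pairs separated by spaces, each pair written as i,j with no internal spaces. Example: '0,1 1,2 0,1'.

Answer: 0,1 1,2

Derivation:
Collision at t=1/4: particles 0 and 1 swap velocities; positions: p0=15/4 p1=15/4 p2=29/4; velocities now: v0=-1 v1=3 v2=1
Collision at t=2: particles 1 and 2 swap velocities; positions: p0=2 p1=9 p2=9; velocities now: v0=-1 v1=1 v2=3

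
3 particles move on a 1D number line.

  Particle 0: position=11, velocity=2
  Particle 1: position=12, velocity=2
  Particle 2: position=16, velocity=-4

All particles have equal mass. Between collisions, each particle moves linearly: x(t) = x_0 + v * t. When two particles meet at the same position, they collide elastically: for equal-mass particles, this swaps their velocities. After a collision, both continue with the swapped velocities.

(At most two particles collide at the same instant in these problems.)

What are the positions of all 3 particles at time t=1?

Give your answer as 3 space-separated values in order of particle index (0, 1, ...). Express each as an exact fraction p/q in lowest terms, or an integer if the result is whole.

Answer: 12 13 14

Derivation:
Collision at t=2/3: particles 1 and 2 swap velocities; positions: p0=37/3 p1=40/3 p2=40/3; velocities now: v0=2 v1=-4 v2=2
Collision at t=5/6: particles 0 and 1 swap velocities; positions: p0=38/3 p1=38/3 p2=41/3; velocities now: v0=-4 v1=2 v2=2
Advance to t=1 (no further collisions before then); velocities: v0=-4 v1=2 v2=2; positions = 12 13 14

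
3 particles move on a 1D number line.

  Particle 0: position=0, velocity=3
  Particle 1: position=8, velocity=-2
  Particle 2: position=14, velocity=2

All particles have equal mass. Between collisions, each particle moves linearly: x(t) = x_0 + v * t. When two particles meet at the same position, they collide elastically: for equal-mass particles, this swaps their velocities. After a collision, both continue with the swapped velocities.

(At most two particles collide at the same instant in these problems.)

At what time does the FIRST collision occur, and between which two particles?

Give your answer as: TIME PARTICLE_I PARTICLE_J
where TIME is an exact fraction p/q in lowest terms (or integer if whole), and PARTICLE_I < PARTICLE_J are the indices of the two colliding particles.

Answer: 8/5 0 1

Derivation:
Pair (0,1): pos 0,8 vel 3,-2 -> gap=8, closing at 5/unit, collide at t=8/5
Pair (1,2): pos 8,14 vel -2,2 -> not approaching (rel speed -4 <= 0)
Earliest collision: t=8/5 between 0 and 1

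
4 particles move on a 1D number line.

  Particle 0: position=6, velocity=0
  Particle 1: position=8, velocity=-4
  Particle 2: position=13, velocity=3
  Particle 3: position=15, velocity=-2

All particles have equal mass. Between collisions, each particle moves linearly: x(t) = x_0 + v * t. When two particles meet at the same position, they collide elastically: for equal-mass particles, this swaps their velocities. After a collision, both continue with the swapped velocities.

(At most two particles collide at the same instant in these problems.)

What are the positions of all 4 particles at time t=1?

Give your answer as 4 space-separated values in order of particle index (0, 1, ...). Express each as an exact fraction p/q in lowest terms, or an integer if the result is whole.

Collision at t=2/5: particles 2 and 3 swap velocities; positions: p0=6 p1=32/5 p2=71/5 p3=71/5; velocities now: v0=0 v1=-4 v2=-2 v3=3
Collision at t=1/2: particles 0 and 1 swap velocities; positions: p0=6 p1=6 p2=14 p3=29/2; velocities now: v0=-4 v1=0 v2=-2 v3=3
Advance to t=1 (no further collisions before then); velocities: v0=-4 v1=0 v2=-2 v3=3; positions = 4 6 13 16

Answer: 4 6 13 16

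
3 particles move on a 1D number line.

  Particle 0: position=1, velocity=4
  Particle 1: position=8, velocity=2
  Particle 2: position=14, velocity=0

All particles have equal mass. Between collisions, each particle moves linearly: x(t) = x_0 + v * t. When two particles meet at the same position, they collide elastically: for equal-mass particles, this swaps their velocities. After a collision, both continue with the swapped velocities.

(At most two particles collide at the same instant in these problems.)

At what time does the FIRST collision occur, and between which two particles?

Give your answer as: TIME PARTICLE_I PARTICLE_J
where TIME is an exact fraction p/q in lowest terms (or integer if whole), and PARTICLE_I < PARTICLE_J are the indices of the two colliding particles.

Answer: 3 1 2

Derivation:
Pair (0,1): pos 1,8 vel 4,2 -> gap=7, closing at 2/unit, collide at t=7/2
Pair (1,2): pos 8,14 vel 2,0 -> gap=6, closing at 2/unit, collide at t=3
Earliest collision: t=3 between 1 and 2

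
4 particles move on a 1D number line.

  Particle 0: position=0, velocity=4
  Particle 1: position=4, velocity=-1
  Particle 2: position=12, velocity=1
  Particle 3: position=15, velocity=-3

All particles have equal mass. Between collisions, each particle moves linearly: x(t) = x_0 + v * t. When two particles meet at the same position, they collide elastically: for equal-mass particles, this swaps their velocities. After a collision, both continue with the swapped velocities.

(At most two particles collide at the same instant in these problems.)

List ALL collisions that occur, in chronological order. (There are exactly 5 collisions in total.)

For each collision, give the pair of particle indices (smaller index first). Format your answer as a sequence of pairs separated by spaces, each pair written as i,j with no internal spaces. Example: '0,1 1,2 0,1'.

Answer: 2,3 0,1 1,2 2,3 0,1

Derivation:
Collision at t=3/4: particles 2 and 3 swap velocities; positions: p0=3 p1=13/4 p2=51/4 p3=51/4; velocities now: v0=4 v1=-1 v2=-3 v3=1
Collision at t=4/5: particles 0 and 1 swap velocities; positions: p0=16/5 p1=16/5 p2=63/5 p3=64/5; velocities now: v0=-1 v1=4 v2=-3 v3=1
Collision at t=15/7: particles 1 and 2 swap velocities; positions: p0=13/7 p1=60/7 p2=60/7 p3=99/7; velocities now: v0=-1 v1=-3 v2=4 v3=1
Collision at t=4: particles 2 and 3 swap velocities; positions: p0=0 p1=3 p2=16 p3=16; velocities now: v0=-1 v1=-3 v2=1 v3=4
Collision at t=11/2: particles 0 and 1 swap velocities; positions: p0=-3/2 p1=-3/2 p2=35/2 p3=22; velocities now: v0=-3 v1=-1 v2=1 v3=4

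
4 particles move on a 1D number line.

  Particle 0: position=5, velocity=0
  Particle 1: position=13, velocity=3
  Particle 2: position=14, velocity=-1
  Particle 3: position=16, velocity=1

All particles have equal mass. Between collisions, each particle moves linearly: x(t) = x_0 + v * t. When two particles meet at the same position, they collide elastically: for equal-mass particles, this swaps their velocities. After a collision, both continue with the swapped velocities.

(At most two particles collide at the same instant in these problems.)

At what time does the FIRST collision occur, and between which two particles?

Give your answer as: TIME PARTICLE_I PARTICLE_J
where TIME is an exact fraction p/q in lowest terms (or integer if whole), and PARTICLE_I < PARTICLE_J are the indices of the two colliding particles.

Answer: 1/4 1 2

Derivation:
Pair (0,1): pos 5,13 vel 0,3 -> not approaching (rel speed -3 <= 0)
Pair (1,2): pos 13,14 vel 3,-1 -> gap=1, closing at 4/unit, collide at t=1/4
Pair (2,3): pos 14,16 vel -1,1 -> not approaching (rel speed -2 <= 0)
Earliest collision: t=1/4 between 1 and 2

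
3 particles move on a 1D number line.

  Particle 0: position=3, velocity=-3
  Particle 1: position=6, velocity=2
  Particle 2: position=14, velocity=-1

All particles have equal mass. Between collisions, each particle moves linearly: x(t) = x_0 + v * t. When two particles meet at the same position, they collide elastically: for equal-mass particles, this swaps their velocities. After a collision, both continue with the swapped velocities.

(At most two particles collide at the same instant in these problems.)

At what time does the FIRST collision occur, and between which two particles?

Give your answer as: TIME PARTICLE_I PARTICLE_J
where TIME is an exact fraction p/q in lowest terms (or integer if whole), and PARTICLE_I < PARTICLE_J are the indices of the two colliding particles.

Pair (0,1): pos 3,6 vel -3,2 -> not approaching (rel speed -5 <= 0)
Pair (1,2): pos 6,14 vel 2,-1 -> gap=8, closing at 3/unit, collide at t=8/3
Earliest collision: t=8/3 between 1 and 2

Answer: 8/3 1 2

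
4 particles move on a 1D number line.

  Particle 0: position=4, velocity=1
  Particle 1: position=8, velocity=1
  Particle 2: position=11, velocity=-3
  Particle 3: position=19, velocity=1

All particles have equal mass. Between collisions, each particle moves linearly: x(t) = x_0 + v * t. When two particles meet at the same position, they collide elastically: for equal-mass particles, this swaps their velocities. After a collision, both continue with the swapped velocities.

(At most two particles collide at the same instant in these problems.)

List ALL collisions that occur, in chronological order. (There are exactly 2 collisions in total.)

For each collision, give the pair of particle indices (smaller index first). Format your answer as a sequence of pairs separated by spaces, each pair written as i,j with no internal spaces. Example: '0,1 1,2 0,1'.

Collision at t=3/4: particles 1 and 2 swap velocities; positions: p0=19/4 p1=35/4 p2=35/4 p3=79/4; velocities now: v0=1 v1=-3 v2=1 v3=1
Collision at t=7/4: particles 0 and 1 swap velocities; positions: p0=23/4 p1=23/4 p2=39/4 p3=83/4; velocities now: v0=-3 v1=1 v2=1 v3=1

Answer: 1,2 0,1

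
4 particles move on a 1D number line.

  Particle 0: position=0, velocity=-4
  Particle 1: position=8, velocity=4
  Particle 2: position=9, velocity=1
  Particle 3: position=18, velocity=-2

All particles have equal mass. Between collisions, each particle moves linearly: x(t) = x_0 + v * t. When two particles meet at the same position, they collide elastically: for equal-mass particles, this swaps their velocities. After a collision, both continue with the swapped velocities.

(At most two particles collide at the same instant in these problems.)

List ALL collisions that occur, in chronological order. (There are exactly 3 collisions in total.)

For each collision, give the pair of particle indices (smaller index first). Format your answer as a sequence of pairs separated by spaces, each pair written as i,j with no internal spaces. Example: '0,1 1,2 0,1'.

Answer: 1,2 2,3 1,2

Derivation:
Collision at t=1/3: particles 1 and 2 swap velocities; positions: p0=-4/3 p1=28/3 p2=28/3 p3=52/3; velocities now: v0=-4 v1=1 v2=4 v3=-2
Collision at t=5/3: particles 2 and 3 swap velocities; positions: p0=-20/3 p1=32/3 p2=44/3 p3=44/3; velocities now: v0=-4 v1=1 v2=-2 v3=4
Collision at t=3: particles 1 and 2 swap velocities; positions: p0=-12 p1=12 p2=12 p3=20; velocities now: v0=-4 v1=-2 v2=1 v3=4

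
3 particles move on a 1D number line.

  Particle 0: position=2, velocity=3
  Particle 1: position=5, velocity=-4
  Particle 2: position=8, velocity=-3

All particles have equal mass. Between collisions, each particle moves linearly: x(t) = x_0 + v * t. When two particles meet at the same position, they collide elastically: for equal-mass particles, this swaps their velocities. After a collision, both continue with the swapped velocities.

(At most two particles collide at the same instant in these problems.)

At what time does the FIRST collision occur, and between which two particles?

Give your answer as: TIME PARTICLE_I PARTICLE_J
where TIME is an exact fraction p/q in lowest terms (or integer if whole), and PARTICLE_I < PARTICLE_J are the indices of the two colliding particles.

Answer: 3/7 0 1

Derivation:
Pair (0,1): pos 2,5 vel 3,-4 -> gap=3, closing at 7/unit, collide at t=3/7
Pair (1,2): pos 5,8 vel -4,-3 -> not approaching (rel speed -1 <= 0)
Earliest collision: t=3/7 between 0 and 1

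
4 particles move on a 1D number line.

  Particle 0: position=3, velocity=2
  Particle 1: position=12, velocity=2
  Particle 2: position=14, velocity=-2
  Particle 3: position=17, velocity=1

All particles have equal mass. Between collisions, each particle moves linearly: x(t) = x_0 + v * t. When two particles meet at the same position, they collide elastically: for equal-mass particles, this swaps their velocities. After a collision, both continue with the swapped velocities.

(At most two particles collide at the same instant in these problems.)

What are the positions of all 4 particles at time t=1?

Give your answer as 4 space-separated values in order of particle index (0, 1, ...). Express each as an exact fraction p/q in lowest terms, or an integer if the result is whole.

Answer: 5 12 14 18

Derivation:
Collision at t=1/2: particles 1 and 2 swap velocities; positions: p0=4 p1=13 p2=13 p3=35/2; velocities now: v0=2 v1=-2 v2=2 v3=1
Advance to t=1 (no further collisions before then); velocities: v0=2 v1=-2 v2=2 v3=1; positions = 5 12 14 18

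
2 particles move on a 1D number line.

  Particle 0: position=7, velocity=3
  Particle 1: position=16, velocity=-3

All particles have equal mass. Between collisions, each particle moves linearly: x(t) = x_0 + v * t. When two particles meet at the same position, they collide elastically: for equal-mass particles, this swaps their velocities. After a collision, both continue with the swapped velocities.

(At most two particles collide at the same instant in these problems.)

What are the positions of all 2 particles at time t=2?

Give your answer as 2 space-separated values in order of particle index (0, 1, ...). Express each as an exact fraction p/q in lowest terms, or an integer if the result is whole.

Answer: 10 13

Derivation:
Collision at t=3/2: particles 0 and 1 swap velocities; positions: p0=23/2 p1=23/2; velocities now: v0=-3 v1=3
Advance to t=2 (no further collisions before then); velocities: v0=-3 v1=3; positions = 10 13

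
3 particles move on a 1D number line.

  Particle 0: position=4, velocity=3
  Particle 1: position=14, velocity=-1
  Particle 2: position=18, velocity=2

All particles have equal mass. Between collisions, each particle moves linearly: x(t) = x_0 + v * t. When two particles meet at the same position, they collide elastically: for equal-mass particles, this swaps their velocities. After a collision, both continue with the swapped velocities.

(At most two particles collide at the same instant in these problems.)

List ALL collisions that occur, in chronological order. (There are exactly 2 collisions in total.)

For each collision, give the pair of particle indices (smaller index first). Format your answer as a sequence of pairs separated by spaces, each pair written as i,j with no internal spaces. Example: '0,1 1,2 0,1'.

Collision at t=5/2: particles 0 and 1 swap velocities; positions: p0=23/2 p1=23/2 p2=23; velocities now: v0=-1 v1=3 v2=2
Collision at t=14: particles 1 and 2 swap velocities; positions: p0=0 p1=46 p2=46; velocities now: v0=-1 v1=2 v2=3

Answer: 0,1 1,2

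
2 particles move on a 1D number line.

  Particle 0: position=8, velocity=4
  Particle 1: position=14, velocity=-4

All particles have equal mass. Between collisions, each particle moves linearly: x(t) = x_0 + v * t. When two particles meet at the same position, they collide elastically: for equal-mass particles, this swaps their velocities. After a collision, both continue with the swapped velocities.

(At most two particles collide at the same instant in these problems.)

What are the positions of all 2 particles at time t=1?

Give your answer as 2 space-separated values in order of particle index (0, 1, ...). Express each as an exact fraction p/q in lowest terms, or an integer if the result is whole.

Answer: 10 12

Derivation:
Collision at t=3/4: particles 0 and 1 swap velocities; positions: p0=11 p1=11; velocities now: v0=-4 v1=4
Advance to t=1 (no further collisions before then); velocities: v0=-4 v1=4; positions = 10 12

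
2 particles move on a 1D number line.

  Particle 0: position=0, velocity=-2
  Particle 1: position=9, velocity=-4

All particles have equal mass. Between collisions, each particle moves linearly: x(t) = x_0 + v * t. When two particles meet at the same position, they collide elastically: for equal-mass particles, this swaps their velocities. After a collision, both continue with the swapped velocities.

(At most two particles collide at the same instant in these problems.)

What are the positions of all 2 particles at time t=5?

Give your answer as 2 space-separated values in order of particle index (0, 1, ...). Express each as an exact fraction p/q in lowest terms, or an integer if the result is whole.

Answer: -11 -10

Derivation:
Collision at t=9/2: particles 0 and 1 swap velocities; positions: p0=-9 p1=-9; velocities now: v0=-4 v1=-2
Advance to t=5 (no further collisions before then); velocities: v0=-4 v1=-2; positions = -11 -10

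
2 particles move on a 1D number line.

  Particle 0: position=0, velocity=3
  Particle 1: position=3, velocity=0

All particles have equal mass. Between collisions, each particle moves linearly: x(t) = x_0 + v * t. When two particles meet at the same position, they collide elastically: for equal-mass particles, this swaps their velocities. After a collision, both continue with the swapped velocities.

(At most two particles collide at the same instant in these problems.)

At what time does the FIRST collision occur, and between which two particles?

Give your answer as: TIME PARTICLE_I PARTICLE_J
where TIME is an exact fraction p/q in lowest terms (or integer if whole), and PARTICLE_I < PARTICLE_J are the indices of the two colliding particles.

Pair (0,1): pos 0,3 vel 3,0 -> gap=3, closing at 3/unit, collide at t=1
Earliest collision: t=1 between 0 and 1

Answer: 1 0 1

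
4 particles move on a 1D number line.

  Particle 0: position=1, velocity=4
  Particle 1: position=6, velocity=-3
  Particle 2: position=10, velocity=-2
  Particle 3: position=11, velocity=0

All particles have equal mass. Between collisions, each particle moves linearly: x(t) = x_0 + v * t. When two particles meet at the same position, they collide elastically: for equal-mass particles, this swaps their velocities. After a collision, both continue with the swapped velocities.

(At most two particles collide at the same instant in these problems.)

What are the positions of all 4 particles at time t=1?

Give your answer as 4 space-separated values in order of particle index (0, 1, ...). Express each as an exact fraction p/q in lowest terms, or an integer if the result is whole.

Collision at t=5/7: particles 0 and 1 swap velocities; positions: p0=27/7 p1=27/7 p2=60/7 p3=11; velocities now: v0=-3 v1=4 v2=-2 v3=0
Advance to t=1 (no further collisions before then); velocities: v0=-3 v1=4 v2=-2 v3=0; positions = 3 5 8 11

Answer: 3 5 8 11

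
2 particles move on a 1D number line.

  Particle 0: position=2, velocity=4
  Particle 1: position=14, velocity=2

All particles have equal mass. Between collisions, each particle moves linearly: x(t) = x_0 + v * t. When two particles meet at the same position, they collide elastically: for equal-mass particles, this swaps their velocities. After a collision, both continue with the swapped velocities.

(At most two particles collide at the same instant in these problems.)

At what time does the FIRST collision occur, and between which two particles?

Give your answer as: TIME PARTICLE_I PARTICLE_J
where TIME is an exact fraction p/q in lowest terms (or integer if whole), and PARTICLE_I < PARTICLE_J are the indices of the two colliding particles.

Pair (0,1): pos 2,14 vel 4,2 -> gap=12, closing at 2/unit, collide at t=6
Earliest collision: t=6 between 0 and 1

Answer: 6 0 1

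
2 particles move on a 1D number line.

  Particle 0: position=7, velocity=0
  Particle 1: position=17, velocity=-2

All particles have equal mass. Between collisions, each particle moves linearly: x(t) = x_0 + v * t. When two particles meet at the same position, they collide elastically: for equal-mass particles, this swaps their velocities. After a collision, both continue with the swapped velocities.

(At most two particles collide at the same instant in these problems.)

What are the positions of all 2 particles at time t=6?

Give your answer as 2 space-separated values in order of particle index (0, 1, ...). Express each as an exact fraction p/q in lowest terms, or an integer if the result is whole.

Answer: 5 7

Derivation:
Collision at t=5: particles 0 and 1 swap velocities; positions: p0=7 p1=7; velocities now: v0=-2 v1=0
Advance to t=6 (no further collisions before then); velocities: v0=-2 v1=0; positions = 5 7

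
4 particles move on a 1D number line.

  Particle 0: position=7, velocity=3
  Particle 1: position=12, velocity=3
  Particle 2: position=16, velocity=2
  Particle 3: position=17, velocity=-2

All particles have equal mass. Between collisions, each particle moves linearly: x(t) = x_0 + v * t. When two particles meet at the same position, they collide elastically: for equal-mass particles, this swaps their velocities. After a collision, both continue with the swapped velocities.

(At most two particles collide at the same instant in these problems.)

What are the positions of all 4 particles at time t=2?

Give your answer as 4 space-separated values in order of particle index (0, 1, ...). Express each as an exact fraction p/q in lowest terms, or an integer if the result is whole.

Answer: 13 13 18 20

Derivation:
Collision at t=1/4: particles 2 and 3 swap velocities; positions: p0=31/4 p1=51/4 p2=33/2 p3=33/2; velocities now: v0=3 v1=3 v2=-2 v3=2
Collision at t=1: particles 1 and 2 swap velocities; positions: p0=10 p1=15 p2=15 p3=18; velocities now: v0=3 v1=-2 v2=3 v3=2
Collision at t=2: particles 0 and 1 swap velocities; positions: p0=13 p1=13 p2=18 p3=20; velocities now: v0=-2 v1=3 v2=3 v3=2
Advance to t=2 (no further collisions before then); velocities: v0=-2 v1=3 v2=3 v3=2; positions = 13 13 18 20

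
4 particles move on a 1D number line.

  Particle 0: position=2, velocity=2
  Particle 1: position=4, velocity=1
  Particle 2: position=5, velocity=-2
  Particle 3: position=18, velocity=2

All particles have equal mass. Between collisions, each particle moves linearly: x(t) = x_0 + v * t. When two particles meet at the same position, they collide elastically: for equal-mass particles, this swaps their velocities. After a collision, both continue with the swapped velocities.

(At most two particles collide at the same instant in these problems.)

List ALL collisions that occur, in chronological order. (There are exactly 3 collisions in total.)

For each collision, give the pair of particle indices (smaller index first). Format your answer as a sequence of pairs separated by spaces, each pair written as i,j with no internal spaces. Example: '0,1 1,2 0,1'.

Collision at t=1/3: particles 1 and 2 swap velocities; positions: p0=8/3 p1=13/3 p2=13/3 p3=56/3; velocities now: v0=2 v1=-2 v2=1 v3=2
Collision at t=3/4: particles 0 and 1 swap velocities; positions: p0=7/2 p1=7/2 p2=19/4 p3=39/2; velocities now: v0=-2 v1=2 v2=1 v3=2
Collision at t=2: particles 1 and 2 swap velocities; positions: p0=1 p1=6 p2=6 p3=22; velocities now: v0=-2 v1=1 v2=2 v3=2

Answer: 1,2 0,1 1,2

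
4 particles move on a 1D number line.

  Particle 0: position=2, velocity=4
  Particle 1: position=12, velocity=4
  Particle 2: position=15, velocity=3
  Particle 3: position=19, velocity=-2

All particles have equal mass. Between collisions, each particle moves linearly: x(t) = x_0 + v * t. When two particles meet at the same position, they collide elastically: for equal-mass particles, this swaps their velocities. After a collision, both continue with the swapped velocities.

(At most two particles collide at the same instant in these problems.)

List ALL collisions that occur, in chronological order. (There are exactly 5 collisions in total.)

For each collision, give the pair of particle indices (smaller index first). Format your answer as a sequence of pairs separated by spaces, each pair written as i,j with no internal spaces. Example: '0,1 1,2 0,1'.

Answer: 2,3 1,2 0,1 2,3 1,2

Derivation:
Collision at t=4/5: particles 2 and 3 swap velocities; positions: p0=26/5 p1=76/5 p2=87/5 p3=87/5; velocities now: v0=4 v1=4 v2=-2 v3=3
Collision at t=7/6: particles 1 and 2 swap velocities; positions: p0=20/3 p1=50/3 p2=50/3 p3=37/2; velocities now: v0=4 v1=-2 v2=4 v3=3
Collision at t=17/6: particles 0 and 1 swap velocities; positions: p0=40/3 p1=40/3 p2=70/3 p3=47/2; velocities now: v0=-2 v1=4 v2=4 v3=3
Collision at t=3: particles 2 and 3 swap velocities; positions: p0=13 p1=14 p2=24 p3=24; velocities now: v0=-2 v1=4 v2=3 v3=4
Collision at t=13: particles 1 and 2 swap velocities; positions: p0=-7 p1=54 p2=54 p3=64; velocities now: v0=-2 v1=3 v2=4 v3=4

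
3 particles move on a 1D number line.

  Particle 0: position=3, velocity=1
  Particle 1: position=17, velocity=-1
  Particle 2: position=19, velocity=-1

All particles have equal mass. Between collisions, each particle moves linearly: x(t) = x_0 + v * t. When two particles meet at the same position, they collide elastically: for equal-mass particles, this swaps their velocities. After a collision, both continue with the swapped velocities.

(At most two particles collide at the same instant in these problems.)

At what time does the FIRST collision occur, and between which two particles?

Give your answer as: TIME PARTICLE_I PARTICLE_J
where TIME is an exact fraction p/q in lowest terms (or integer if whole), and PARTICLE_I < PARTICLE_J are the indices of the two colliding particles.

Pair (0,1): pos 3,17 vel 1,-1 -> gap=14, closing at 2/unit, collide at t=7
Pair (1,2): pos 17,19 vel -1,-1 -> not approaching (rel speed 0 <= 0)
Earliest collision: t=7 between 0 and 1

Answer: 7 0 1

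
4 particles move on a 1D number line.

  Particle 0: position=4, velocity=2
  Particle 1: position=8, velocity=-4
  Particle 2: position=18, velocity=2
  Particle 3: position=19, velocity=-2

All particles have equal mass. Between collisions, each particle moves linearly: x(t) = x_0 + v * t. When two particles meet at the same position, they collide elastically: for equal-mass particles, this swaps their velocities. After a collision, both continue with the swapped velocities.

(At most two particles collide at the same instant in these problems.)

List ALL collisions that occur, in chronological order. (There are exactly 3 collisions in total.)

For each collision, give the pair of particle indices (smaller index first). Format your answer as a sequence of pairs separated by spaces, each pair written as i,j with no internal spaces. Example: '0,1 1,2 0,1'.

Answer: 2,3 0,1 1,2

Derivation:
Collision at t=1/4: particles 2 and 3 swap velocities; positions: p0=9/2 p1=7 p2=37/2 p3=37/2; velocities now: v0=2 v1=-4 v2=-2 v3=2
Collision at t=2/3: particles 0 and 1 swap velocities; positions: p0=16/3 p1=16/3 p2=53/3 p3=58/3; velocities now: v0=-4 v1=2 v2=-2 v3=2
Collision at t=15/4: particles 1 and 2 swap velocities; positions: p0=-7 p1=23/2 p2=23/2 p3=51/2; velocities now: v0=-4 v1=-2 v2=2 v3=2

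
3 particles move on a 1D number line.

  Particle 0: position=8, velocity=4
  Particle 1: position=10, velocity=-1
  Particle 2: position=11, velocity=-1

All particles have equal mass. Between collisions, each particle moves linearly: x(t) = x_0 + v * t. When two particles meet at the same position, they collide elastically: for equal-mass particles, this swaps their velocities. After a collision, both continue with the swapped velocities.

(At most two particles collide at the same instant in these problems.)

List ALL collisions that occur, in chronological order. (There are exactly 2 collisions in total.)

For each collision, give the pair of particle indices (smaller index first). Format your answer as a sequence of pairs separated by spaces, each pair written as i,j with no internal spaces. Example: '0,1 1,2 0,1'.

Collision at t=2/5: particles 0 and 1 swap velocities; positions: p0=48/5 p1=48/5 p2=53/5; velocities now: v0=-1 v1=4 v2=-1
Collision at t=3/5: particles 1 and 2 swap velocities; positions: p0=47/5 p1=52/5 p2=52/5; velocities now: v0=-1 v1=-1 v2=4

Answer: 0,1 1,2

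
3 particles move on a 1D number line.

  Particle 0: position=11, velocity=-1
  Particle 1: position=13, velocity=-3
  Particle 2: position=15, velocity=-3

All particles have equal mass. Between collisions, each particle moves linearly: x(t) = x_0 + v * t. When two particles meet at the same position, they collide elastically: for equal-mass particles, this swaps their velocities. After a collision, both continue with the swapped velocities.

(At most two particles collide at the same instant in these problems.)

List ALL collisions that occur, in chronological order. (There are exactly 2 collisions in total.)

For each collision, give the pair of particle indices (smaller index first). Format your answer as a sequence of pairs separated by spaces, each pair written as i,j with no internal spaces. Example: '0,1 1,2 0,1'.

Answer: 0,1 1,2

Derivation:
Collision at t=1: particles 0 and 1 swap velocities; positions: p0=10 p1=10 p2=12; velocities now: v0=-3 v1=-1 v2=-3
Collision at t=2: particles 1 and 2 swap velocities; positions: p0=7 p1=9 p2=9; velocities now: v0=-3 v1=-3 v2=-1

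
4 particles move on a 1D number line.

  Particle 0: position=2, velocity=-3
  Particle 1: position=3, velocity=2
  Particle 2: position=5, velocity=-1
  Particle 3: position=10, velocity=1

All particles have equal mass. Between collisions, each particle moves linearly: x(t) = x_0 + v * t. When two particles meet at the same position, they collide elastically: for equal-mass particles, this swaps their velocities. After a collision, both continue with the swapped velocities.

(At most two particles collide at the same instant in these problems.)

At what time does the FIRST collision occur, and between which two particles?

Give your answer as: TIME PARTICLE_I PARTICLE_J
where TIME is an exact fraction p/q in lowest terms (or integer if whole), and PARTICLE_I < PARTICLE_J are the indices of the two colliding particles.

Answer: 2/3 1 2

Derivation:
Pair (0,1): pos 2,3 vel -3,2 -> not approaching (rel speed -5 <= 0)
Pair (1,2): pos 3,5 vel 2,-1 -> gap=2, closing at 3/unit, collide at t=2/3
Pair (2,3): pos 5,10 vel -1,1 -> not approaching (rel speed -2 <= 0)
Earliest collision: t=2/3 between 1 and 2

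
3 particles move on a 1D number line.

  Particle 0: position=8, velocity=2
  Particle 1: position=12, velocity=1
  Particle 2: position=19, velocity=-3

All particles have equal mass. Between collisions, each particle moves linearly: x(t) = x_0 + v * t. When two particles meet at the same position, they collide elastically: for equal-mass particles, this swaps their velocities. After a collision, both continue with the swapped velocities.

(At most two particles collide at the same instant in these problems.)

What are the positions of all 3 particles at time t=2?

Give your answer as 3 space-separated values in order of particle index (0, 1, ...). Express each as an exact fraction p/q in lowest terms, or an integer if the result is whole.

Answer: 12 13 14

Derivation:
Collision at t=7/4: particles 1 and 2 swap velocities; positions: p0=23/2 p1=55/4 p2=55/4; velocities now: v0=2 v1=-3 v2=1
Advance to t=2 (no further collisions before then); velocities: v0=2 v1=-3 v2=1; positions = 12 13 14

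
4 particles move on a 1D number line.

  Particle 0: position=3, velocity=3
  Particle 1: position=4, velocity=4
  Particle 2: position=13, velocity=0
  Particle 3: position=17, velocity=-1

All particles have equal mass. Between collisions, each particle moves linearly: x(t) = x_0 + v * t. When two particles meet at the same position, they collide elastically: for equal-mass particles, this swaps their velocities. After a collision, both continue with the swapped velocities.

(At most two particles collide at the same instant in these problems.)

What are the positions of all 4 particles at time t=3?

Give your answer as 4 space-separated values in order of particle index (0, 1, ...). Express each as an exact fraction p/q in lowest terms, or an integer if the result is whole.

Answer: 12 13 14 16

Derivation:
Collision at t=9/4: particles 1 and 2 swap velocities; positions: p0=39/4 p1=13 p2=13 p3=59/4; velocities now: v0=3 v1=0 v2=4 v3=-1
Collision at t=13/5: particles 2 and 3 swap velocities; positions: p0=54/5 p1=13 p2=72/5 p3=72/5; velocities now: v0=3 v1=0 v2=-1 v3=4
Advance to t=3 (no further collisions before then); velocities: v0=3 v1=0 v2=-1 v3=4; positions = 12 13 14 16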